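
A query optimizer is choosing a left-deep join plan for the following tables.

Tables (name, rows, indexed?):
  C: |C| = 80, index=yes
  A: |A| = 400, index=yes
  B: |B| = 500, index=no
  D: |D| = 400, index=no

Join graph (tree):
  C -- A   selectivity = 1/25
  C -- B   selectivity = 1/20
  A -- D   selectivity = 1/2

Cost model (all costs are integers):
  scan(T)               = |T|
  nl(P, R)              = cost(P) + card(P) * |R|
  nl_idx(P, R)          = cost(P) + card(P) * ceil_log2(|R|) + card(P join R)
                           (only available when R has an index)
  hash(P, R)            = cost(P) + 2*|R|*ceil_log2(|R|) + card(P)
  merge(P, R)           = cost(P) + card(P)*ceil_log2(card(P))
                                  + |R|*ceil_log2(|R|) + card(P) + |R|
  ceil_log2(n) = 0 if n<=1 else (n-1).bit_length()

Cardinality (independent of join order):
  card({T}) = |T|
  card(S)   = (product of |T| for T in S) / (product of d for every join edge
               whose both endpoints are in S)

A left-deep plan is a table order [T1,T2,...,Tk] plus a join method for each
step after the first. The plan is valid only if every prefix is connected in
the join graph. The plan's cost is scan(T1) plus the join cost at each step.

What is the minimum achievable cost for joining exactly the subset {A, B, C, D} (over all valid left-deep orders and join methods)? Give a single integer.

50520

Selinger DP over subsets of {A,B,C,D}:
  {C}: scan cost=80, card=80
  {A}: scan cost=400, card=400
  {B}: scan cost=500, card=500
  {D}: scan cost=400, card=400
  {AC}: card=1280; try (C,hash)→1920, (A,nl_idx)→2080, (C,nl_idx)→4480, (A,merge)→4720, (C,merge)→5040, (A,hash)→7360 …(+2); best=1920 via (C,hash)
  {BC}: card=2000; try (C,hash)→2120, (B,merge)→5720, (C,nl_idx)→6000, (C,merge)→6140, (B,hash)→9160, (B,nl)→40080 …(+1); best=2120 via (C,hash)
  {AD}: card=80000; try (D,hash)→8000, (A,hash)→8000, (D,merge)→8400, (A,merge)→8400, (A,nl_idx)→84000, (D,nl)→160400 …(+1); best=8000 via (D,hash)
  {ABC}: card=32000; try (A,hash)→11320, (B,hash)→12200, (B,merge)→22280, (A,merge)→30120, (A,nl_idx)→52120, (B,nl)→641920 …(+1); best=11320 via (A,hash)
  {ACD}: card=256000; try (D,hash)→10400, (D,merge)→21280, (C,hash)→89120, (D,nl)→513920, (C,nl_idx)→824000, (C,merge)→1448640 …(+1); best=10400 via (D,hash)
  {ABCD}: card=6400000; try (D,hash)→50520, (B,hash)→275400, (D,merge)→527320, (B,merge)→4879400, (D,nl)→12811320, (B,nl)→128010400; best=50520 via (D,hash)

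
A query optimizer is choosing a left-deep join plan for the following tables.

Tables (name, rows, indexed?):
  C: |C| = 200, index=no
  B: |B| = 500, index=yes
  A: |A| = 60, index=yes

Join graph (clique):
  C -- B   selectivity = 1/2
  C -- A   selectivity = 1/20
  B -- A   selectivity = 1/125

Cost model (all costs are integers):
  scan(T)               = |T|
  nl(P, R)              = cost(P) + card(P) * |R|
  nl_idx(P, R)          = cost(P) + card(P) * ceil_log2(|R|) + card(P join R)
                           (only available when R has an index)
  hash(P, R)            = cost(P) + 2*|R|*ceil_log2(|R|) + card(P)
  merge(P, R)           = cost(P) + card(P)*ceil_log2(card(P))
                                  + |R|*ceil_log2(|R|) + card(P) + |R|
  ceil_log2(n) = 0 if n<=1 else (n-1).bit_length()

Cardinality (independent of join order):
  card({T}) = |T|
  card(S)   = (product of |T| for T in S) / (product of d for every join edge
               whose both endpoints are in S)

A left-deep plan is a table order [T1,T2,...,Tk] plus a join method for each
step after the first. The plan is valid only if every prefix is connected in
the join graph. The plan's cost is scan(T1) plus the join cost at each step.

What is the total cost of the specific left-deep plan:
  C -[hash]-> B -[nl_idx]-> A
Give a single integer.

step 1: scan C: cost=200, card=200
step 2: join B via hash
    card(P join B) = 200*500/(2) = 50000
    cost = 200 + 2*500*9 + 200 = 9400
step 3: join A via nl_idx
    card(P join A) = 50000*60/(20*125) = 1200
    cost = 9400 + 50000*6 + 1200 = 310600

310600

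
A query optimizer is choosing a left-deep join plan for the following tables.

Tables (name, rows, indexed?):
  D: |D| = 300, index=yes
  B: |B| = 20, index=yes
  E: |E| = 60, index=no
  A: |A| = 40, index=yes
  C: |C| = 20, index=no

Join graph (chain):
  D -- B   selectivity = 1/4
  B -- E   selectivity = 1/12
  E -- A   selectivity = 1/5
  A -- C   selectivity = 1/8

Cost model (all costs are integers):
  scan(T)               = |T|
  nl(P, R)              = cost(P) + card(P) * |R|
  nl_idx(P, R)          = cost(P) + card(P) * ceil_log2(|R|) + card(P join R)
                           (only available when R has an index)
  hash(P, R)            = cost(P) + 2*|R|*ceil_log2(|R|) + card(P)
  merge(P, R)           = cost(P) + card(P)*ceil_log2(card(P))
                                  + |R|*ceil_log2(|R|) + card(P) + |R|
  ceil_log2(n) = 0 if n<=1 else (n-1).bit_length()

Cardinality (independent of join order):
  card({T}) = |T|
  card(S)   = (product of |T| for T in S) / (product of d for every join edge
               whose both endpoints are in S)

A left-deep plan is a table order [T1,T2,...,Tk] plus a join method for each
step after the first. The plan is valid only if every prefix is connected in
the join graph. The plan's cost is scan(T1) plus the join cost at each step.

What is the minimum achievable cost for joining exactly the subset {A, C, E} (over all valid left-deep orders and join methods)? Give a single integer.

Selinger DP over subsets of {A,C,E}:
  {E}: scan cost=60, card=60
  {A}: scan cost=40, card=40
  {C}: scan cost=20, card=20
  {AE}: card=480; try (A,hash)→600, (E,merge)→740, (A,merge)→760, (E,hash)→800, (A,nl_idx)→900, (E,nl)→2440 …(+1); best=600 via (A,hash)
  {AC}: card=100; try (A,nl_idx)→240, (C,hash)→280, (A,merge)→420, (C,merge)→440, (A,hash)→520, (A,nl)→820 …(+1); best=240 via (A,nl_idx)
  {ACE}: card=1200; try (E,hash)→1060, (C,hash)→1280, (E,merge)→1460, (C,merge)→5520, (E,nl)→6240, (C,nl)→10200; best=1060 via (E,hash)

1060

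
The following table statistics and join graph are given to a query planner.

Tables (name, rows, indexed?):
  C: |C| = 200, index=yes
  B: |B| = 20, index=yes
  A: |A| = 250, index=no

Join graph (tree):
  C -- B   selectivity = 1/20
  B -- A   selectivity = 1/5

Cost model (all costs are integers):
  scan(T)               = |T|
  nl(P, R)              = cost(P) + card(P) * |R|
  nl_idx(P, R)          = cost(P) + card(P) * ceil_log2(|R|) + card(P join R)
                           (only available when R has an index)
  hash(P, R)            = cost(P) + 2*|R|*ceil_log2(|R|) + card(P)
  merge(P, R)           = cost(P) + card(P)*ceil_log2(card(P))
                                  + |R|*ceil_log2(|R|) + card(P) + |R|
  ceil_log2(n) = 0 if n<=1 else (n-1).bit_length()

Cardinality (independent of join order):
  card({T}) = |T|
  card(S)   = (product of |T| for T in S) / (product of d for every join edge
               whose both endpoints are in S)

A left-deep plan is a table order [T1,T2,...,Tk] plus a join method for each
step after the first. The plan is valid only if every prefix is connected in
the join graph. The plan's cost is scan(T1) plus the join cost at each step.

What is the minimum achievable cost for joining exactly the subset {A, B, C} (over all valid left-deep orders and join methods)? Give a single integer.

Selinger DP over subsets of {A,B,C}:
  {C}: scan cost=200, card=200
  {B}: scan cost=20, card=20
  {A}: scan cost=250, card=250
  {BC}: card=200; try (C,nl_idx)→380, (B,hash)→600, (B,nl_idx)→1400, (C,merge)→1940, (B,merge)→2120, (C,hash)→3240 …(+2); best=380 via (C,nl_idx)
  {AB}: card=1000; try (B,hash)→700, (A,merge)→2390, (B,nl_idx)→2500, (B,merge)→2620, (A,hash)→4040, (A,nl)→5020 …(+1); best=700 via (B,hash)
  {ABC}: card=10000; try (A,merge)→4430, (A,hash)→4580, (C,hash)→4900, (C,merge)→13500, (C,nl_idx)→18700, (A,nl)→50380 …(+1); best=4430 via (A,merge)

4430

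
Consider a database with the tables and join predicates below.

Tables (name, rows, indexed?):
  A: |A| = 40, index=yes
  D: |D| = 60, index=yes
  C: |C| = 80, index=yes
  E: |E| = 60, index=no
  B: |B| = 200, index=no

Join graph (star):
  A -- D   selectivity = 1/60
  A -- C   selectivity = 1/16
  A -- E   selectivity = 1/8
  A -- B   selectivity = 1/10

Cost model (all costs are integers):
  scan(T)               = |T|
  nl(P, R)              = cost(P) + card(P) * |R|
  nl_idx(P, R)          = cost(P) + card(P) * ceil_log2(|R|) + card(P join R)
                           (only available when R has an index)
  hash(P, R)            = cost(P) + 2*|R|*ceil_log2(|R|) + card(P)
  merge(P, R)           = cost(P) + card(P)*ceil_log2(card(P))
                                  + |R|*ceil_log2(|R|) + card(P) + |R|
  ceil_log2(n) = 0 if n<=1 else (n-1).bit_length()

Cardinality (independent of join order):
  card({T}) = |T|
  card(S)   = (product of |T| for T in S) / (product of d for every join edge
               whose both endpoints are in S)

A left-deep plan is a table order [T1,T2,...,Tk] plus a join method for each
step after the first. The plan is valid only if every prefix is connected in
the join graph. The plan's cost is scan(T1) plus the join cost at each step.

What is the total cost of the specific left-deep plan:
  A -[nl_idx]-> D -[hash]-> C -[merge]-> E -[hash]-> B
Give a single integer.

8400

step 1: scan A: cost=40, card=40
step 2: join D via nl_idx
    card(P join D) = 40*60/(60) = 40
    cost = 40 + 40*6 + 40 = 320
step 3: join C via hash
    card(P join C) = 40*80/(16) = 200
    cost = 320 + 2*80*7 + 40 = 1480
step 4: join E via merge
    card(P join E) = 200*60/(8) = 1500
    cost = 1480 + 200*8 + 60*6 + 200 + 60 = 3700
step 5: join B via hash
    card(P join B) = 1500*200/(10) = 30000
    cost = 3700 + 2*200*8 + 1500 = 8400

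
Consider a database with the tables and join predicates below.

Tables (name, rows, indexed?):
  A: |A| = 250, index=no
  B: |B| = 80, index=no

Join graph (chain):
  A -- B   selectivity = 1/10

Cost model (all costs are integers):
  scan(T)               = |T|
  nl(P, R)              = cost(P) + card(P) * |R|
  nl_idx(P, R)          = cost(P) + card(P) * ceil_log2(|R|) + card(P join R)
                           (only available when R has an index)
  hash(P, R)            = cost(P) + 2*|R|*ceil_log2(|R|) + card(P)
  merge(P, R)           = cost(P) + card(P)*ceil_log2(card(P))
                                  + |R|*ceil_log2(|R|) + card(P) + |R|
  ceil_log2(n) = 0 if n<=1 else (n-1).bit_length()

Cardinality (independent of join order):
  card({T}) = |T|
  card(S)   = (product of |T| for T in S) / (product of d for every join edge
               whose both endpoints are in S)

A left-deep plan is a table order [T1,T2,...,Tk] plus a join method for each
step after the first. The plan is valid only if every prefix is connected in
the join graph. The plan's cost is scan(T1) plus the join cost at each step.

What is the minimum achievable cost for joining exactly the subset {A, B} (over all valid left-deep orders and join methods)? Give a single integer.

1620

Selinger DP over subsets of {A,B}:
  {A}: scan cost=250, card=250
  {B}: scan cost=80, card=80
  {AB}: card=2000; try (B,hash)→1620, (A,merge)→2970, (B,merge)→3140, (A,hash)→4160, (A,nl)→20080, (B,nl)→20250; best=1620 via (B,hash)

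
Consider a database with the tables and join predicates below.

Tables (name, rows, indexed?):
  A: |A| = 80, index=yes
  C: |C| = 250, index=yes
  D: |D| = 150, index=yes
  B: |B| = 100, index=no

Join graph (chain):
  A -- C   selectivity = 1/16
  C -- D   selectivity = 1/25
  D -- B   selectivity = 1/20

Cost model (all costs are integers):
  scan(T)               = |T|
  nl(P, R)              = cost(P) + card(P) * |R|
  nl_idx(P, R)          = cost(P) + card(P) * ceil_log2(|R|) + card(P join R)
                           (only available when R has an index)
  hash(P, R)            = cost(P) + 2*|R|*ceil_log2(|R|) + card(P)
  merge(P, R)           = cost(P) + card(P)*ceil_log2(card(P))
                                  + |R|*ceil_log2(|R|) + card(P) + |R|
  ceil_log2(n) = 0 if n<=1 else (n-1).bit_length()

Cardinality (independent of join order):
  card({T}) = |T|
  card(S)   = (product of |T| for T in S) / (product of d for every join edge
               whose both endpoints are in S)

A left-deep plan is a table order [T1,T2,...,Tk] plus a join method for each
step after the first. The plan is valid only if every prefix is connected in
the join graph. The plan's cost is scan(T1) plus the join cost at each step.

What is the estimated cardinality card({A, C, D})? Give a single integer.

7500

Tables in S: A(80), C(250), D(150)
Edges inside S: A-C(d=16), C-D(d=25)
numerator = 80 * 250 * 150 = 3000000
denominator = 16 * 25 = 400
card(S) = 3000000 / 400 = 7500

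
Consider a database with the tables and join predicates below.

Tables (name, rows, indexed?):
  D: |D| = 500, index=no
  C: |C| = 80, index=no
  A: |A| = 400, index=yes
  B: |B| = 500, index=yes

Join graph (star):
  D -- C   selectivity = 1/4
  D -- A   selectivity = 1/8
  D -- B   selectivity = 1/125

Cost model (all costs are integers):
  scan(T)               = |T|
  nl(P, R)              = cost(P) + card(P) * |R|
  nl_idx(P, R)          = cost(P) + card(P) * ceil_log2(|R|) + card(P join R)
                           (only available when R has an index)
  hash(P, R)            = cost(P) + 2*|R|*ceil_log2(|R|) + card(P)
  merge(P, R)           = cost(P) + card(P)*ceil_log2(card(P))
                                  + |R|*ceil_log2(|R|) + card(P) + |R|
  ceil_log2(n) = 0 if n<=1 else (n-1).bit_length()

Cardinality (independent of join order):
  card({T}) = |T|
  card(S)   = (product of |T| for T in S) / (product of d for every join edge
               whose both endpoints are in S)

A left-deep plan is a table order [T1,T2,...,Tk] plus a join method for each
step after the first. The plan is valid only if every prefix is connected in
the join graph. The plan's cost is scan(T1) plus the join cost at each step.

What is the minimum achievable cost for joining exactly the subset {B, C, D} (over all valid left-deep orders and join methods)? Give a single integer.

Selinger DP over subsets of {B,C,D}:
  {D}: scan cost=500, card=500
  {C}: scan cost=80, card=80
  {B}: scan cost=500, card=500
  {CD}: card=10000; try (C,hash)→2120, (D,merge)→5720, (C,merge)→6140, (D,hash)→9160, (D,nl)→40080, (C,nl)→40500; best=2120 via (C,hash)
  {BD}: card=2000; try (B,nl_idx)→7000, (D,hash)→10000, (B,hash)→10000, (D,merge)→10500, (B,merge)→10500, (D,nl)→250500 …(+1); best=7000 via (B,nl_idx)
  {BCD}: card=40000; try (C,hash)→10120, (B,hash)→21120, (C,merge)→31640, (B,nl_idx)→132120, (B,merge)→157120, (C,nl)→167000 …(+1); best=10120 via (C,hash)

10120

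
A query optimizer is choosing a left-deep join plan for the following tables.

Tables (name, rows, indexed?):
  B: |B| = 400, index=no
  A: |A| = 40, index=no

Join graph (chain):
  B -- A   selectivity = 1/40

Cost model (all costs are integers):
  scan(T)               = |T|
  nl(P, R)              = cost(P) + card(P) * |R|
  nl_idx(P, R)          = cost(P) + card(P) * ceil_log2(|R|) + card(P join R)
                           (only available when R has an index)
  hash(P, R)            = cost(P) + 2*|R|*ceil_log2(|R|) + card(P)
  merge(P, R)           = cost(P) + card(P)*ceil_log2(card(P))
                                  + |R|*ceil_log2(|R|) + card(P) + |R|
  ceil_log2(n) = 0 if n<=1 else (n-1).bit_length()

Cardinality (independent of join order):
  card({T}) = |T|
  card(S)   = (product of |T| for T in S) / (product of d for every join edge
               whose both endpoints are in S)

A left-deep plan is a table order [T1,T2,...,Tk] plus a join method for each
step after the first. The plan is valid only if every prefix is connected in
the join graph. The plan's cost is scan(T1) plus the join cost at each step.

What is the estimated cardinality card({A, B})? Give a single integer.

Tables in S: A(40), B(400)
Edges inside S: B-A(d=40)
numerator = 40 * 400 = 16000
denominator = 40 = 40
card(S) = 16000 / 40 = 400

400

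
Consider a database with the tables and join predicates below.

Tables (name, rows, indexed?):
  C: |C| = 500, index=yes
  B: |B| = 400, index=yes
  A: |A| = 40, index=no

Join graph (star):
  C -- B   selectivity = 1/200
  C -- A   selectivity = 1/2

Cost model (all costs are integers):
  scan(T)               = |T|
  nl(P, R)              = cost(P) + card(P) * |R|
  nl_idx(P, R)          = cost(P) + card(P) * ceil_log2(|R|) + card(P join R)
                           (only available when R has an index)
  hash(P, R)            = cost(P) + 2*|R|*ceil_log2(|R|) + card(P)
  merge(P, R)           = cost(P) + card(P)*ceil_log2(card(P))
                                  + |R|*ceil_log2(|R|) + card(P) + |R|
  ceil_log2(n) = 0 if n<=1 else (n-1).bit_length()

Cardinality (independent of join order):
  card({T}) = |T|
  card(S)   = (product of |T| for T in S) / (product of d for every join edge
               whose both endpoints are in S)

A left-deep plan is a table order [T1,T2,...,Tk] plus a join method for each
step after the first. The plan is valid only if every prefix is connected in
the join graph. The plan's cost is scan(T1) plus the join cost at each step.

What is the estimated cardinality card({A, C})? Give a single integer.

Tables in S: A(40), C(500)
Edges inside S: C-A(d=2)
numerator = 40 * 500 = 20000
denominator = 2 = 2
card(S) = 20000 / 2 = 10000

10000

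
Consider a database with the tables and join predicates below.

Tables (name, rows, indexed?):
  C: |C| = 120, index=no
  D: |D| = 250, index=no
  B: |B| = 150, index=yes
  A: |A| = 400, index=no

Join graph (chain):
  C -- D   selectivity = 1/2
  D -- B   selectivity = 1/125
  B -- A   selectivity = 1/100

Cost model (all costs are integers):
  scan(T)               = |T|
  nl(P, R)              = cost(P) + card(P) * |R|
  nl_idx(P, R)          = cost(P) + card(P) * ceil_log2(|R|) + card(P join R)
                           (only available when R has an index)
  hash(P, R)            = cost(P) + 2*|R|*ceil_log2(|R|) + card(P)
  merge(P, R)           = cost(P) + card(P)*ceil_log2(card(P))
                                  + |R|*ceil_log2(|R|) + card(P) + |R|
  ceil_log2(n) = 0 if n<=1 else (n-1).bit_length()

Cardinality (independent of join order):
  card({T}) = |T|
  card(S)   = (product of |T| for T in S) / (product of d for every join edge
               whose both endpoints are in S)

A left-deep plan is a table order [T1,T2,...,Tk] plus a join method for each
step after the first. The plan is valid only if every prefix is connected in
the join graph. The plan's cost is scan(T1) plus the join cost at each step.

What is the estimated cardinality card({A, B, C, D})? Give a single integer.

72000

Tables in S: A(400), B(150), C(120), D(250)
Edges inside S: C-D(d=2), D-B(d=125), B-A(d=100)
numerator = 400 * 150 * 120 * 250 = 1800000000
denominator = 2 * 125 * 100 = 25000
card(S) = 1800000000 / 25000 = 72000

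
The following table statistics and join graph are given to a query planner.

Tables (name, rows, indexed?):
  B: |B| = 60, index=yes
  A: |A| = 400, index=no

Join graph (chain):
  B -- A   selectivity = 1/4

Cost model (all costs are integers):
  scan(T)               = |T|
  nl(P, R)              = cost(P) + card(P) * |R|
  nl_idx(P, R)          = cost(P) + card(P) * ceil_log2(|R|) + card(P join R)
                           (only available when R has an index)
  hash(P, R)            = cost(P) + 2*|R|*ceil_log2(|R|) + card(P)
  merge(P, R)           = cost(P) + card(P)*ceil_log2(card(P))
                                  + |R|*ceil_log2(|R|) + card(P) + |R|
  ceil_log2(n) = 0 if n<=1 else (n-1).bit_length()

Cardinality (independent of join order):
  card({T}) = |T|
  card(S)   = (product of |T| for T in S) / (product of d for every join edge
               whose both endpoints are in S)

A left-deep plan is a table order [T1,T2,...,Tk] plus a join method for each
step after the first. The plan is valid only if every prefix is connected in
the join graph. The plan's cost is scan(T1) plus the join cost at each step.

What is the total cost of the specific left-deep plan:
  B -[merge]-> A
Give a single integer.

step 1: scan B: cost=60, card=60
step 2: join A via merge
    card(P join A) = 60*400/(4) = 6000
    cost = 60 + 60*6 + 400*9 + 60 + 400 = 4480

4480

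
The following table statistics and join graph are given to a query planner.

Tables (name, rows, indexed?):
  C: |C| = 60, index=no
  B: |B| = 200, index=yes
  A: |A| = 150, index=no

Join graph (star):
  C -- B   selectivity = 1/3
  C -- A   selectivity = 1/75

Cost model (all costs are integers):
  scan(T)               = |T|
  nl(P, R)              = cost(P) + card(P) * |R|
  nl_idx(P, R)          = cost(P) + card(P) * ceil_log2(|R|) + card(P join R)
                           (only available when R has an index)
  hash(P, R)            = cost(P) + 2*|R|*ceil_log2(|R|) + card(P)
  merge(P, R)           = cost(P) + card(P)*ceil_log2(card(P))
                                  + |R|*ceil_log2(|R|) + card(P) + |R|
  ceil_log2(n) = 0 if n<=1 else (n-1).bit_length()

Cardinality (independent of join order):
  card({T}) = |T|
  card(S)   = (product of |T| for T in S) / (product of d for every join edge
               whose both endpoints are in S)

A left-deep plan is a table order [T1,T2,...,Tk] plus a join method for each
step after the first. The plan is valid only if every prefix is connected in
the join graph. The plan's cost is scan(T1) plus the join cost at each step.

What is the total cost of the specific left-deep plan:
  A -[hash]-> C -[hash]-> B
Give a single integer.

step 1: scan A: cost=150, card=150
step 2: join C via hash
    card(P join C) = 150*60/(75) = 120
    cost = 150 + 2*60*6 + 150 = 1020
step 3: join B via hash
    card(P join B) = 120*200/(3) = 8000
    cost = 1020 + 2*200*8 + 120 = 4340

4340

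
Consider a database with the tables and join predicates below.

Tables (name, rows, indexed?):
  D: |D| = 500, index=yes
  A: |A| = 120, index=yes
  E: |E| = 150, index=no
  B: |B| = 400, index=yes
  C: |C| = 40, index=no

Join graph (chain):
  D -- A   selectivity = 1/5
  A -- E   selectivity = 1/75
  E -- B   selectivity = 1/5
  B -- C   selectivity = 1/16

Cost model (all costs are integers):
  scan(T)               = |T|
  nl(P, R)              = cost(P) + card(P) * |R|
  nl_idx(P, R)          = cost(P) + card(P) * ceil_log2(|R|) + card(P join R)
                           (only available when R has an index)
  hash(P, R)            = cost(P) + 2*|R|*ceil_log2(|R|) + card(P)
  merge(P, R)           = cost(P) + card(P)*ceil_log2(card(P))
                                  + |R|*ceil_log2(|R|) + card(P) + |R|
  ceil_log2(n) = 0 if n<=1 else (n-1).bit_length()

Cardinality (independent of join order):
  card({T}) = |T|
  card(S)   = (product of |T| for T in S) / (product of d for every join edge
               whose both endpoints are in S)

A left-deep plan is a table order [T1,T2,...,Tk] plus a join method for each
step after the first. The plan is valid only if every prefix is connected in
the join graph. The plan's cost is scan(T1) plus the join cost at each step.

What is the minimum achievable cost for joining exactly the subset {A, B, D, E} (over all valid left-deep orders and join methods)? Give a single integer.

Selinger DP over subsets of {A,B,D,E}:
  {D}: scan cost=500, card=500
  {A}: scan cost=120, card=120
  {E}: scan cost=150, card=150
  {B}: scan cost=400, card=400
  {AD}: card=12000; try (A,hash)→2680, (D,merge)→6080, (A,merge)→6460, (D,hash)→9240, (D,nl_idx)→13200, (A,nl_idx)→16000 …(+2); best=2680 via (A,hash)
  {AE}: card=240; try (A,nl_idx)→1440, (A,hash)→1980, (E,merge)→2430, (A,merge)→2460, (E,hash)→2640, (E,nl)→18120 …(+1); best=1440 via (A,nl_idx)
  {BE}: card=12000; try (E,hash)→3200, (B,merge)→5500, (E,merge)→5750, (B,hash)→7500, (B,nl_idx)→13500, (B,nl)→60150 …(+1); best=3200 via (E,hash)
  {ADE}: card=24000; try (D,merge)→8600, (D,hash)→10680, (E,hash)→17080, (D,nl_idx)→27600, (D,nl)→121440, (E,merge)→184030 …(+1); best=8600 via (D,merge)
  {ABE}: card=19200; try (B,merge)→7600, (B,hash)→8880, (A,hash)→16880, (B,nl_idx)→22800, (B,nl)→97440, (A,nl_idx)→106400 …(+2); best=7600 via (B,merge)
  {ABDE}: card=1920000; try (D,hash)→35800, (B,hash)→39800, (D,merge)→319800, (B,merge)→396600, (D,nl_idx)→2100400, (B,nl_idx)→2144600 …(+2); best=35800 via (D,hash)

35800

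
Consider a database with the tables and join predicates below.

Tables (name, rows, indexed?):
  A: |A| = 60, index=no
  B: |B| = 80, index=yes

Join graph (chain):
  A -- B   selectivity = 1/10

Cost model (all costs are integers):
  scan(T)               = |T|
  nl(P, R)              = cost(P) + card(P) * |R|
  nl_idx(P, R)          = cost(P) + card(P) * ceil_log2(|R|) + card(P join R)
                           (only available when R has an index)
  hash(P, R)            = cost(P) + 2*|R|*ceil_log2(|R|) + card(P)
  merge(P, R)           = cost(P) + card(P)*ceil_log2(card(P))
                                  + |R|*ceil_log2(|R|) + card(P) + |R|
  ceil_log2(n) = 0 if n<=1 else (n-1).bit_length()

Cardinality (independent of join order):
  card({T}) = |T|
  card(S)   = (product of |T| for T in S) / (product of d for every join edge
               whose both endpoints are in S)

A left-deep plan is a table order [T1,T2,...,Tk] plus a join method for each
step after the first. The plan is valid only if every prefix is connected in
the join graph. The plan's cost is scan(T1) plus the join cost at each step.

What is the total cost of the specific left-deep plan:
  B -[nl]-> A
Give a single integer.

4880

step 1: scan B: cost=80, card=80
step 2: join A via nl
    card(P join A) = 80*60/(10) = 480
    cost = 80 + 80*60 = 4880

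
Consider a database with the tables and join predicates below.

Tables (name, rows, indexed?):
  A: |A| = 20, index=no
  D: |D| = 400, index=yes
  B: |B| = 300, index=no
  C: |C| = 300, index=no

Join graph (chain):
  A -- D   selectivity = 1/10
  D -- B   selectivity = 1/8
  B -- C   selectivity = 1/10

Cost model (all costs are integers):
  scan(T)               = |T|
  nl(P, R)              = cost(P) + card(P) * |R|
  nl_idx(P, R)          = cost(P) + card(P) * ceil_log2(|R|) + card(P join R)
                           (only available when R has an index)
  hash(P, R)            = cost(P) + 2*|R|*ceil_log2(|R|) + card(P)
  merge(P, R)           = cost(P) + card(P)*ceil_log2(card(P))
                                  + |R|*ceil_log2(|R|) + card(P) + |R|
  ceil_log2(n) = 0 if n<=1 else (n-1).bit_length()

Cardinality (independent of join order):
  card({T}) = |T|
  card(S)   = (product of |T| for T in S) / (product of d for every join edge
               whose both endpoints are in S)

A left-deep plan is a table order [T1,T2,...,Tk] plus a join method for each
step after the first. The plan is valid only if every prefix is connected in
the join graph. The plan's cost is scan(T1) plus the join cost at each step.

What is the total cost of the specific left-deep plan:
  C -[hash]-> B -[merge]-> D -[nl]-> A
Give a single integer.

9145000

step 1: scan C: cost=300, card=300
step 2: join B via hash
    card(P join B) = 300*300/(10) = 9000
    cost = 300 + 2*300*9 + 300 = 6000
step 3: join D via merge
    card(P join D) = 9000*400/(8) = 450000
    cost = 6000 + 9000*14 + 400*9 + 9000 + 400 = 145000
step 4: join A via nl
    card(P join A) = 450000*20/(10) = 900000
    cost = 145000 + 450000*20 = 9145000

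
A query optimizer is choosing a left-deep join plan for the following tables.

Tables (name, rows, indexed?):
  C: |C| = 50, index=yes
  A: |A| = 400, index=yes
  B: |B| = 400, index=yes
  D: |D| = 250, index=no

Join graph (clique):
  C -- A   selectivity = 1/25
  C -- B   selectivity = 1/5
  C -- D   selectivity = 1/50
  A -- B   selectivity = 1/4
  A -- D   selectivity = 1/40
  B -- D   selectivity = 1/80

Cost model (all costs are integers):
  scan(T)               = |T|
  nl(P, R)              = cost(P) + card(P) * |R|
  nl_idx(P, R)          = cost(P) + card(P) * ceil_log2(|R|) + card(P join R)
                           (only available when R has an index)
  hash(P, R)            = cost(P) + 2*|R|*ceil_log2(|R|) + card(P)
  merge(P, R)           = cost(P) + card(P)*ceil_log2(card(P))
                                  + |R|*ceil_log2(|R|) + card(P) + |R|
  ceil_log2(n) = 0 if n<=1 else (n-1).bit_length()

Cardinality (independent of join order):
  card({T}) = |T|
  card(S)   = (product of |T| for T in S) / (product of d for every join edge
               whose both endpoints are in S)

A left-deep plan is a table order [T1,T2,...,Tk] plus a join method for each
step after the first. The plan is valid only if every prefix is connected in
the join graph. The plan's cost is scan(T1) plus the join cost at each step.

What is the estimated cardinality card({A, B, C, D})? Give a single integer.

25

Tables in S: A(400), B(400), C(50), D(250)
Edges inside S: C-A(d=25), C-B(d=5), C-D(d=50), A-B(d=4), A-D(d=40), B-D(d=80)
numerator = 400 * 400 * 50 * 250 = 2000000000
denominator = 25 * 5 * 50 * 4 * 40 * 80 = 80000000
card(S) = 2000000000 / 80000000 = 25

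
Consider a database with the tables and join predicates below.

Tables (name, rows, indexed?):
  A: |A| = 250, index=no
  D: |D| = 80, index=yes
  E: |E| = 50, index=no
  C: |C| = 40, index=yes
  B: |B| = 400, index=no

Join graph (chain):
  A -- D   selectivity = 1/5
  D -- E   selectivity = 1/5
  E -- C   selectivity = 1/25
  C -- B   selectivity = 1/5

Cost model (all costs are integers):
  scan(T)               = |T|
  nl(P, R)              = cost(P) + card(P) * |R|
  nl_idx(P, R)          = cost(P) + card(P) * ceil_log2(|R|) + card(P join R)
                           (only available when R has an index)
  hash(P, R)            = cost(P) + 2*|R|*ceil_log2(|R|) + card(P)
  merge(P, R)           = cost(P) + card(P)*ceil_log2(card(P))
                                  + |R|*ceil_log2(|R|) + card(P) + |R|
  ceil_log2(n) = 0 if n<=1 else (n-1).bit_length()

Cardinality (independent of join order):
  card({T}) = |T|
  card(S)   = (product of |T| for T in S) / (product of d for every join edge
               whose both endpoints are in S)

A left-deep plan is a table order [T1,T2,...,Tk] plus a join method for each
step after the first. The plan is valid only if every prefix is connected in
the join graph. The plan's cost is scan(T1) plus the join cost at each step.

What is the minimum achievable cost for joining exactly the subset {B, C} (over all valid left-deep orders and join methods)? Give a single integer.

Selinger DP over subsets of {B,C}:
  {C}: scan cost=40, card=40
  {B}: scan cost=400, card=400
  {BC}: card=3200; try (C,hash)→1280, (B,merge)→4320, (C,merge)→4680, (C,nl_idx)→6000, (B,hash)→7280, (B,nl)→16040 …(+1); best=1280 via (C,hash)

1280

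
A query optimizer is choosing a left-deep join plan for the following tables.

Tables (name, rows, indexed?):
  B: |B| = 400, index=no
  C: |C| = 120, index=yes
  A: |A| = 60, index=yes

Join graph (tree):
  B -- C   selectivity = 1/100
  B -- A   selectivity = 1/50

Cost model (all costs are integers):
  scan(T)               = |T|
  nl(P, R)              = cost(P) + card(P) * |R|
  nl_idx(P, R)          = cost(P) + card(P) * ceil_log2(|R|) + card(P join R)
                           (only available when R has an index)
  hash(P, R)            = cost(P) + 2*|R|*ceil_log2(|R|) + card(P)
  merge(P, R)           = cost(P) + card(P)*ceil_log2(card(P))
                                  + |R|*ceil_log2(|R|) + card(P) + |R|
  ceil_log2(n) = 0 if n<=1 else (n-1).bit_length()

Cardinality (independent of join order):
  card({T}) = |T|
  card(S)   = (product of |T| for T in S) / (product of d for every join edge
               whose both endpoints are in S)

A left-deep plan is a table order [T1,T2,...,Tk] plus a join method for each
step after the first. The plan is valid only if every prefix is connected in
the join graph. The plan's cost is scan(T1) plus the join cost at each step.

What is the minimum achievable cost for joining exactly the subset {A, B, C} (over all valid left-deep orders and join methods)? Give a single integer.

3680

Selinger DP over subsets of {A,B,C}:
  {B}: scan cost=400, card=400
  {C}: scan cost=120, card=120
  {A}: scan cost=60, card=60
  {BC}: card=480; try (C,hash)→2480, (C,nl_idx)→3680, (B,merge)→5080, (C,merge)→5360, (B,hash)→7440, (B,nl)→48120 …(+1); best=2480 via (C,hash)
  {AB}: card=480; try (A,hash)→1520, (A,nl_idx)→3280, (B,merge)→4480, (A,merge)→4820, (B,hash)→7320, (B,nl)→24060 …(+1); best=1520 via (A,hash)
  {ABC}: card=576; try (C,hash)→3680, (A,hash)→3680, (C,nl_idx)→5456, (A,nl_idx)→5936, (C,merge)→7280, (A,merge)→7700 …(+2); best=3680 via (C,hash)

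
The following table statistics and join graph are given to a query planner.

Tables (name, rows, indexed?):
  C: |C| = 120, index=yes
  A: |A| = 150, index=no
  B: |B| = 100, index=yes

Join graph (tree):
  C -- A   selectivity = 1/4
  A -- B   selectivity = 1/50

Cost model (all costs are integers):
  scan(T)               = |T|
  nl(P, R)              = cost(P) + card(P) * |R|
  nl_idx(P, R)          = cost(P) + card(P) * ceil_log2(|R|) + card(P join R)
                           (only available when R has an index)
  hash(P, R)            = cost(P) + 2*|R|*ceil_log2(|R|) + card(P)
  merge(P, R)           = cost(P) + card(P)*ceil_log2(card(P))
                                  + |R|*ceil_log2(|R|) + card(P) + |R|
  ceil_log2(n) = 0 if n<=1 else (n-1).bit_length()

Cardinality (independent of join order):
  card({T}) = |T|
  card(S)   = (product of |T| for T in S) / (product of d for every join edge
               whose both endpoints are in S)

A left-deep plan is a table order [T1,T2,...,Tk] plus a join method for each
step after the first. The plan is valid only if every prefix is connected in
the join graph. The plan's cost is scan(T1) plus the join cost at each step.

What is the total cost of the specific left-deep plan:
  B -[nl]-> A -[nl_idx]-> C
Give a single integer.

step 1: scan B: cost=100, card=100
step 2: join A via nl
    card(P join A) = 100*150/(50) = 300
    cost = 100 + 100*150 = 15100
step 3: join C via nl_idx
    card(P join C) = 300*120/(4) = 9000
    cost = 15100 + 300*7 + 9000 = 26200

26200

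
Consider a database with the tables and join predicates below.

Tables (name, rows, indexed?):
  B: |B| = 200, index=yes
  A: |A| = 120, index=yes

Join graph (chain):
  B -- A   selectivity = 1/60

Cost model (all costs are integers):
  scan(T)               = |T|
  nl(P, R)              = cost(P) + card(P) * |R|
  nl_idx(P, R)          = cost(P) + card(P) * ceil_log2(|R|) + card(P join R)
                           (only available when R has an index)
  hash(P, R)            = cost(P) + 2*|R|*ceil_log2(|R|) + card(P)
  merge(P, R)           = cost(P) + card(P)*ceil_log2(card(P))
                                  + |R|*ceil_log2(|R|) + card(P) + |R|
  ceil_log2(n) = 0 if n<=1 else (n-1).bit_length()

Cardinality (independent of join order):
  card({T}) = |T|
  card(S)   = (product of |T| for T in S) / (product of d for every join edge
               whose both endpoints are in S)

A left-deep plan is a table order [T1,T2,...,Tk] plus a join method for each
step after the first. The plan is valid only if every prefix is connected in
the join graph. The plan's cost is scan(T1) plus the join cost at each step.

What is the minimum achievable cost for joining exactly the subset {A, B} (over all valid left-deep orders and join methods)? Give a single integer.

Selinger DP over subsets of {A,B}:
  {B}: scan cost=200, card=200
  {A}: scan cost=120, card=120
  {AB}: card=400; try (B,nl_idx)→1480, (A,nl_idx)→2000, (A,hash)→2080, (B,merge)→2880, (A,merge)→2960, (B,hash)→3440 …(+2); best=1480 via (B,nl_idx)

1480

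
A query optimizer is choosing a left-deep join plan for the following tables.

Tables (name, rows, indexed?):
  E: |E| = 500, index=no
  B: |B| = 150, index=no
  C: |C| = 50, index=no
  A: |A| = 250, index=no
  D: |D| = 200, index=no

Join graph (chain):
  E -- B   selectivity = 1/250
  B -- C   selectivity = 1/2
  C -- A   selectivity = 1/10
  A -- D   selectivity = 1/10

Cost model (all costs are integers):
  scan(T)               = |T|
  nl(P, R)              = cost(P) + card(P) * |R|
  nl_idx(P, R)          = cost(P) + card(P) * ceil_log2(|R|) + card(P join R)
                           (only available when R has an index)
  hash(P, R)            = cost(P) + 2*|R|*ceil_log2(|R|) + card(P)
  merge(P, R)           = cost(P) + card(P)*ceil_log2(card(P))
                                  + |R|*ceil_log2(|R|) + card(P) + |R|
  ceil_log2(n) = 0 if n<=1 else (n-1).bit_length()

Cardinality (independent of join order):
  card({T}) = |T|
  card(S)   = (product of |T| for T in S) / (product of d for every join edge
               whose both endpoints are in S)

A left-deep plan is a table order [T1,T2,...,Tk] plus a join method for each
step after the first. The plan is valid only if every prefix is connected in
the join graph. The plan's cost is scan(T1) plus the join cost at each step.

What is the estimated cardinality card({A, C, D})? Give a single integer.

Tables in S: A(250), C(50), D(200)
Edges inside S: C-A(d=10), A-D(d=10)
numerator = 250 * 50 * 200 = 2500000
denominator = 10 * 10 = 100
card(S) = 2500000 / 100 = 25000

25000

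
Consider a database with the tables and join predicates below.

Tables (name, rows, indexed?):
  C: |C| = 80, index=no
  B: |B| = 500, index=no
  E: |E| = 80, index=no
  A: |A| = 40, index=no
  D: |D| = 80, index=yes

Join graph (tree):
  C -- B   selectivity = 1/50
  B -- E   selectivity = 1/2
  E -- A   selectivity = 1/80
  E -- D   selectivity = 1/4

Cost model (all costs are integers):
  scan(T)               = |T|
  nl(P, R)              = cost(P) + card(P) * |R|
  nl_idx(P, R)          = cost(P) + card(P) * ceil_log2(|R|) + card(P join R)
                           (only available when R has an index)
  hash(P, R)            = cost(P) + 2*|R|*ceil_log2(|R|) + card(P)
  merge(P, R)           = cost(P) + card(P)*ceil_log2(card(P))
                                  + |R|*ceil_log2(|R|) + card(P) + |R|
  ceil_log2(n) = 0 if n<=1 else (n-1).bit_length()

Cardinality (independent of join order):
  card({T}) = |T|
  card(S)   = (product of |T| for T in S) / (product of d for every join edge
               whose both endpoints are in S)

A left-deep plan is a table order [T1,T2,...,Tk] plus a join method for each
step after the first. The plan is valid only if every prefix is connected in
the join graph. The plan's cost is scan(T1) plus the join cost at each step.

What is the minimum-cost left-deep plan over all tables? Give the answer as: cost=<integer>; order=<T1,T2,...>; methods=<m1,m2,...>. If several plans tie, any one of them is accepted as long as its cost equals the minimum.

Selinger DP (subsets sized 1..n):
  {C}: scan cost=80, card=80
  {B}: scan cost=500, card=500
  {E}: scan cost=80, card=80
  {A}: scan cost=40, card=40
  {D}: scan cost=80, card=80
  {BC}: card=800; try (C,hash)→2120, (B,merge)→5720, (C,merge)→6140, (B,hash)→9160, (B,nl)→40080, (C,nl)→40500; best=2120 via (C,hash)
  {BE}: card=20000; try (E,hash)→2120, (B,merge)→5720, (E,merge)→6140, (B,hash)→9160, (B,nl)→40080, (E,nl)→40500; best=2120 via (E,hash)
  {AE}: card=40; try (A,hash)→640, (E,merge)→960, (A,merge)→1000, (E,hash)→1200, (E,nl)→3240, (A,nl)→3280; best=640 via (A,hash)
  {DE}: card=1600; try (E,hash)→1280, (D,hash)→1280, (E,merge)→1360, (D,merge)→1360, (D,nl_idx)→2240, (E,nl)→6480 …(+1); best=1280 via (E,hash)
  {BCE}: card=32000; try (E,hash)→4040, (E,merge)→11560, (C,hash)→23240, (E,nl)→66120, (C,merge)→322760, (C,nl)→1602120; best=4040 via (E,hash)
  {ABE}: card=10000; try (B,merge)→5920, (B,hash)→9680, (B,nl)→20640, (A,hash)→22600, (A,merge)→322400, (A,nl)→802120; best=5920 via (B,merge)
  {BDE}: card=400000; try (B,hash)→11880, (D,hash)→23240, (B,merge)→25480, (D,merge)→322760, (D,nl_idx)→542120, (B,nl)→801280 …(+1); best=11880 via (B,hash)
  {ADE}: card=800; try (D,merge)→1560, (D,nl_idx)→1720, (D,hash)→1800, (A,hash)→3360, (D,nl)→3840, (A,merge)→20760 …(+1); best=1560 via (D,merge)
  {ABCE}: card=16000; try (C,hash)→17040, (A,hash)→36520, (C,merge)→156560, (A,merge)→516320, (C,nl)→805920, (A,nl)→1284040; best=17040 via (C,hash)
  {BCDE}: card=640000; try (D,hash)→37160, (C,hash)→413000, (D,merge)→516680, (D,nl_idx)→868040, (D,nl)→2564040, (C,merge)→8012520 …(+1); best=37160 via (D,hash)
  {ABDE}: card=200000; try (B,hash)→11360, (B,merge)→15360, (D,hash)→17040, (D,merge)→156560, (D,nl_idx)→275920, (B,nl)→401560 …(+4); best=11360 via (B,hash)
  {ABCDE}: card=320000; try (D,hash)→34160, (C,hash)→212480, (D,merge)→257680, (D,nl_idx)→449040, (A,hash)→677640, (D,nl)→1297040 …(+4); best=34160 via (D,hash)

cost=34160; order=E,A,B,C,D; methods=hash,merge,hash,hash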